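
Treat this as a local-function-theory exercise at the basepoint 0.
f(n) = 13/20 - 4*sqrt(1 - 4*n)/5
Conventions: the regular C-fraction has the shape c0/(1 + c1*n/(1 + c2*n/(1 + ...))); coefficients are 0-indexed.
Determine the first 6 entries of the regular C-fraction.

Taylor coefficients (expand at 0): a_0 = -3/20, a_1 = 8/5, a_2 = 8/5, a_3 = 16/5, a_4 = 8, a_5 = 112/5.
c0 = a_0 = -3/20. Peel one level at a time: if S = 1 + c*n/S' with S'(0) = 1, then c is the n-coefficient of S and S' = c*n/(S - 1).
S_1 = c0/f = 1 + (32/3)*n + (1120/9)*n^2 + ...; c1 = 32/3.
S_2 = c1*n/(S_1 - 1) = 1 + (-35/3)*n + (-1)*n^2 + ...; c2 = -35/3.
S_3 = c2*n/(S_2 - 1) = 1 + (-3/35)*n + (-201/1225)*n^2 + ...; c3 = -3/35.
S_4 = c3*n/(S_3 - 1) = 1 + (-67/35)*n + (-1)*n^2 + ...; c4 = -67/35.
S_5 = c4*n/(S_4 - 1) = 1 + (-35/67)*n + ...; c5 = -35/67.

The regular C-fraction coefficients are [-3/20, 32/3, -35/3, -3/35, -67/35, -35/67].


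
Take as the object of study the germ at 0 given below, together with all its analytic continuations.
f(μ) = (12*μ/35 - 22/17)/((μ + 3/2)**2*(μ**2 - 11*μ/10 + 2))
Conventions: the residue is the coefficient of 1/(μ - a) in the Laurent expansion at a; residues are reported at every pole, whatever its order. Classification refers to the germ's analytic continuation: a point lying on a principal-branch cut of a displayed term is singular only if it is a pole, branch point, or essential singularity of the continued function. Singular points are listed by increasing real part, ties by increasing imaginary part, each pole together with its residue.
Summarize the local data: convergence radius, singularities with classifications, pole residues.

Denominator factor (μ**2 - 11*μ/10 + 2): discriminant -679/100, complex-conjugate roots (11/20) + ((1/20)*sqrt(679))*i and (11/20) - ((1/20)*sqrt(679))*i; poles of order 1, moduli sqrt(2) and sqrt(2).
Denominator factor (μ + 3/2)^2: pole of order 2 at -3/2, modulus 3/2.
The radius of convergence is the smallest modulus among the singular points: sqrt(2).
At the order-2 pole -3/2 set g(μ) = (μ - (-3/2))^2*f(μ) = (12*μ/35 - 22/17)/(μ**2 - 11*μ/10 + 2).
Order-2 pole: residue = g'(a); g'(-3/2) = -64160/414239, so the residue is -64160/414239.
The factor μ**2 - 11*μ/10 + 2 splits as (μ - a)(μ - a') with a = (11/20) - ((1/20)*sqrt(679))*i, a' = (11/20) + ((1/20)*sqrt(679))*i. At the order-1 pole a set g(μ) = (μ - a)*f(μ) = [(12*μ/35 - 22/17)/(μ + 3/2)**2] / (μ - a').
Simple pole: residue = g(a) at a = (11/20) - ((1/20)*sqrt(679))*i, which is (32080/414239) - ((45600/281268281)*sqrt(679))*i.
The factor μ**2 - 11*μ/10 + 2 splits as (μ - a)(μ - a') with a = (11/20) + ((1/20)*sqrt(679))*i, a' = (11/20) - ((1/20)*sqrt(679))*i. At the order-1 pole a set g(μ) = (μ - a)*f(μ) = [(12*μ/35 - 22/17)/(μ + 3/2)**2] / (μ - a').
Simple pole: residue = g(a) at a = (11/20) + ((1/20)*sqrt(679))*i, which is (32080/414239) + ((45600/281268281)*sqrt(679))*i.
List the singular points by increasing real part (a conjugate pair: the negative imaginary part first).

Radius of convergence at 0: sqrt(2).
At -3/2: a pole of order 2; residue -64160/414239.
At (11/20) - ((1/20)*sqrt(679))*i: a pole of order 1; residue (32080/414239) - ((45600/281268281)*sqrt(679))*i.
At (11/20) + ((1/20)*sqrt(679))*i: a pole of order 1; residue (32080/414239) + ((45600/281268281)*sqrt(679))*i.


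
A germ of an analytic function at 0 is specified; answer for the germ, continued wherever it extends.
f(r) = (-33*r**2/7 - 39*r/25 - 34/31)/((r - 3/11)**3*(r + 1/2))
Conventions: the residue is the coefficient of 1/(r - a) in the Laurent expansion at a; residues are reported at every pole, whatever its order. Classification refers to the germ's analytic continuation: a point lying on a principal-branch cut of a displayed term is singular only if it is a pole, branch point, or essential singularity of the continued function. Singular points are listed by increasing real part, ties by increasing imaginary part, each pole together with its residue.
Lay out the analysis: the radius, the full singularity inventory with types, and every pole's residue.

Radius of convergence at 0: 3/11.
At -1/2: a pole of order 1; residue 86379238/26653025.
At 3/11: a pole of order 3; residue -86379238/26653025.

Denominator factor (r - 3/11)^3: pole of order 3 at 3/11, modulus 3/11.
Denominator factor (r + 1/2): pole of order 1 at -1/2, modulus 1/2.
The radius of convergence is the smallest modulus among the singular points: 3/11.
At the order-1 pole -1/2 set g(r) = (r - (-1/2))*f(r) = (-33*r**2/7 - 39*r/25 - 34/31)/(r - 3/11)**3.
Simple pole: residue = g(a) at a = -1/2, which is 86379238/26653025.
At the order-3 pole 3/11 set g(r) = (r - (3/11))^3*f(r) = (-33*r**2/7 - 39*r/25 - 34/31)/(r + 1/2).
Order-3 pole: residue = g''(a)/2; g''(3/11) = -172758476/26653025, so the residue is -86379238/26653025.
List the singular points by increasing real part (a conjugate pair: the negative imaginary part first).


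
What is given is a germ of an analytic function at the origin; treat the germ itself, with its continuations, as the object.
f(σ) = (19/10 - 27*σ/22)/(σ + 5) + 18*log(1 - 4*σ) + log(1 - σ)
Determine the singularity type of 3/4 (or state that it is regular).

Denominator factors: σ + 5 = 23/4 at σ = 3/4 — none vanishes.
Branch term log(1 - σ/(1)): argument at 3/4 is 1/4, nonzero, so 3/4 is not its branch point (a point on a principal cut is still regular for the continued germ).
Branch term log(1 - σ/(1/4)): argument at 3/4 is -2, nonzero, so 3/4 is not its branch point (a point on a principal cut is still regular for the continued germ).
So the germ continues analytically to 3/4.

The point is a regular point.


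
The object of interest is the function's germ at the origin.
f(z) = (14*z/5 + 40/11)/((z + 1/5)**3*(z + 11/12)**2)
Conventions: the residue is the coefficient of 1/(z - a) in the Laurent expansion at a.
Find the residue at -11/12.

At the order-2 pole -11/12 set g(z) = (z - (-11/12))^2*f(z) = (14*z/5 + 40/11)/(z + 1/5)**3.
Order-2 pole: residue = g'(a); g'(-11/12) = -743558400/37606811, so the residue is -743558400/37606811.

The residue is -743558400/37606811.


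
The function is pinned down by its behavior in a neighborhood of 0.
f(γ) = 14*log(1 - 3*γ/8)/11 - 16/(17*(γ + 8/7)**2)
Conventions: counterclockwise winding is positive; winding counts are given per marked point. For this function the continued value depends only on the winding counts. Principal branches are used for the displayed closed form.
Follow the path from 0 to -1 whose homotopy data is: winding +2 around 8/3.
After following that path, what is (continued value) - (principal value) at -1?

Continued minus principal equals (56/11)*pi*i.

The rational part is single-valued and drops out of the difference; each branch term changes only by its own monodromy.
(14/11)*log(1 - γ/(8/3)): each positive loop around 8/3 adds 2*pi*i to the log, so winding +2 contributes (14/11)*(2)*2*pi*i = (56/11)*pi*i.
Summing the contributions at γ = -1 gives (56/11)*pi*i.


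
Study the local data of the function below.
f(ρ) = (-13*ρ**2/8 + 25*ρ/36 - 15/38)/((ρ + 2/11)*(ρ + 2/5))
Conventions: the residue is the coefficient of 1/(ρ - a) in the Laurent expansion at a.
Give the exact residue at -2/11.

The residue is -118915/45144.

At the order-1 pole -2/11 set g(ρ) = (ρ - (-2/11))*f(ρ) = (-13*ρ**2/8 + 25*ρ/36 - 15/38)/(ρ + 2/5).
Simple pole: residue = g(a) at a = -2/11, which is -118915/45144.


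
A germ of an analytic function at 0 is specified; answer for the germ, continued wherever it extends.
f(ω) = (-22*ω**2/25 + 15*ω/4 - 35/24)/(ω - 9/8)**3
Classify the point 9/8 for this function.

The point is a pole of order 3.

The denominator factor ω - 9/8 vanishes at 9/8 and appears to the power 3; the numerator there equals 247/150, nonzero, and no other factor vanishes.
Hence a pole whose order is the multiplicity, 3.


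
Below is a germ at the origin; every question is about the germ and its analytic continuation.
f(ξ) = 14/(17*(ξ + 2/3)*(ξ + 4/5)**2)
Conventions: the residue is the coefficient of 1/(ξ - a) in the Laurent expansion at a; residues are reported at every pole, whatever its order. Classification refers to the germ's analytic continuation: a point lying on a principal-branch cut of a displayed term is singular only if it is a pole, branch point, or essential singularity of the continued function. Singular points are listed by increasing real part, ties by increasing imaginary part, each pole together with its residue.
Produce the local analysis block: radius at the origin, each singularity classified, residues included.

Radius of convergence at 0: 2/3.
At -4/5: a pole of order 2; residue -1575/34.
At -2/3: a pole of order 1; residue 1575/34.

Denominator factor (ξ + 2/3): pole of order 1 at -2/3, modulus 2/3.
Denominator factor (ξ + 4/5)^2: pole of order 2 at -4/5, modulus 4/5.
The radius of convergence is the smallest modulus among the singular points: 2/3.
At the order-2 pole -4/5 set g(ξ) = (ξ - (-4/5))^2*f(ξ) = 14/(17*(ξ + 2/3)).
Order-2 pole: residue = g'(a); g'(-4/5) = -1575/34, so the residue is -1575/34.
At the order-1 pole -2/3 set g(ξ) = (ξ - (-2/3))*f(ξ) = 14/(17*(ξ + 4/5)**2).
Simple pole: residue = g(a) at a = -2/3, which is 1575/34.
List the singular points by increasing real part (a conjugate pair: the negative imaginary part first).


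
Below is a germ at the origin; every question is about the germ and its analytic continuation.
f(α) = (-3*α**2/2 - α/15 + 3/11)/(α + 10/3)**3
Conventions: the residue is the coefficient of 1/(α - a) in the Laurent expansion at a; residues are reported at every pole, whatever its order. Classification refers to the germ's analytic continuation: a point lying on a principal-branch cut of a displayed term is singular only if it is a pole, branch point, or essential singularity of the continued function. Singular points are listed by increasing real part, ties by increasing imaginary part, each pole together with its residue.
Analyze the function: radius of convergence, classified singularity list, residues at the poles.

Radius of convergence at 0: 10/3.
At -10/3: a pole of order 3; residue -3/2.

Denominator factor (α + 10/3)^3: pole of order 3 at -10/3, modulus 10/3.
The radius of convergence is the smallest modulus among the singular points: 10/3.
At the order-3 pole -10/3 set g(α) = (α - (-10/3))^3*f(α) = -3*α**2/2 - α/15 + 3/11.
Order-3 pole: residue = g''(a)/2; g''(-10/3) = -3, so the residue is -3/2.


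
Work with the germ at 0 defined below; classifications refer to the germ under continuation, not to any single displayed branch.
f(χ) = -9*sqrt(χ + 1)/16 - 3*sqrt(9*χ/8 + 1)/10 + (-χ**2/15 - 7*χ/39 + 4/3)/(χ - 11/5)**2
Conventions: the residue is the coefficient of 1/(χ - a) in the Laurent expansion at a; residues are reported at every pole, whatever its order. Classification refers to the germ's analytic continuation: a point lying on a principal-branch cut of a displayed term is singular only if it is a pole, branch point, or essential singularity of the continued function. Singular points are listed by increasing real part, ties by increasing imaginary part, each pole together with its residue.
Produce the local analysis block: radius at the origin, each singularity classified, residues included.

Radius of convergence at 0: 8/9.
At -1: an algebraic (square-root) branch point.
At -8/9: an algebraic (square-root) branch point.
At 11/5: a pole of order 2; residue -461/975.

Denominator factor (χ - 11/5)^2: pole of order 2 at 11/5, modulus 11/5.
Branch term (-9/16)*sqrt(1 - χ/(-1)): its argument vanishes at χ = -1, a square-root branch point, modulus 1.
Branch term (-3/10)*sqrt(1 - χ/(-8/9)): its argument vanishes at χ = -8/9, a square-root branch point, modulus 8/9.
The radius of convergence is the smallest modulus among the singular points: 8/9.
The branch terms are analytic at 11/5 and contribute nothing to the residue; only the rational part matters.
At the order-2 pole 11/5 set g(χ) = (χ - (11/5))^2*(rational part) = -χ**2/15 - 7*χ/39 + 4/3.
Order-2 pole: residue = g'(a); g'(11/5) = -461/975, so the residue is -461/975.
List the singular points by increasing real part (a conjugate pair: the negative imaginary part first).


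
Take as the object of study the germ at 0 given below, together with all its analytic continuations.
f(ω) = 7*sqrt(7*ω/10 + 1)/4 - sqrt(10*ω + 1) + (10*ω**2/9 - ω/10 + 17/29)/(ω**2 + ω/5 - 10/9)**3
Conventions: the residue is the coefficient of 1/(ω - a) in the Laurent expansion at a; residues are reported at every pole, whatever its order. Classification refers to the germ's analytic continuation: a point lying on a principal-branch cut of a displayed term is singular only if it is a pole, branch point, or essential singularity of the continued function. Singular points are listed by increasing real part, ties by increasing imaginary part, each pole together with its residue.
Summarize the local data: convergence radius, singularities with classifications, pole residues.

Denominator factor (ω**2 + ω/5 - 10/9)^3: discriminant 1009/225, real irrational roots -1/10 + (1/30)*sqrt(1009) and -1/10 - (1/30)*sqrt(1009); poles of order 3, moduli -1/10 + (1/30)*sqrt(1009) and 1/10 + (1/30)*sqrt(1009).
Branch term (7/4)*sqrt(1 - ω/(-10/7)): its argument vanishes at ω = -10/7, a square-root branch point, modulus 10/7.
Branch term (-1)*sqrt(1 - ω/(-1/10)): its argument vanishes at ω = -1/10, a square-root branch point, modulus 1/10.
The radius of convergence is the smallest modulus among the singular points: 1/10.
The branch terms are analytic at -1/10 - (1/30)*sqrt(1009) and contribute nothing to the residue; only the rational part matters.
The factor ω**2 + ω/5 - 10/9 splits as (ω - a)(ω - a') with a = -1/10 - (1/30)*sqrt(1009), a' = -1/10 + (1/30)*sqrt(1009). At the order-3 pole a set g(ω) = (ω - a)^3*(rational part) = [10*ω**2/9 - ω/10 + 17/29] / (ω - a')^3.
Order-3 pole: residue = g''(a)/2; g''(-1/10 - (1/30)*sqrt(1009)) = -(50762625/29790068141)*sqrt(1009), so the residue is -(50762625/59580136282)*sqrt(1009).
The branch terms are analytic at -1/10 + (1/30)*sqrt(1009) and contribute nothing to the residue; only the rational part matters.
The factor ω**2 + ω/5 - 10/9 splits as (ω - a)(ω - a') with a = -1/10 + (1/30)*sqrt(1009), a' = -1/10 - (1/30)*sqrt(1009). At the order-3 pole a set g(ω) = (ω - a)^3*(rational part) = [10*ω**2/9 - ω/10 + 17/29] / (ω - a')^3.
Order-3 pole: residue = g''(a)/2; g''(-1/10 + (1/30)*sqrt(1009)) = (50762625/29790068141)*sqrt(1009), so the residue is (50762625/59580136282)*sqrt(1009).
List the singular points by increasing real part (a conjugate pair: the negative imaginary part first).

Radius of convergence at 0: 1/10.
At -10/7: an algebraic (square-root) branch point.
At -1/10 - (1/30)*sqrt(1009): a pole of order 3; residue -(50762625/59580136282)*sqrt(1009).
At -1/10: an algebraic (square-root) branch point.
At -1/10 + (1/30)*sqrt(1009): a pole of order 3; residue (50762625/59580136282)*sqrt(1009).


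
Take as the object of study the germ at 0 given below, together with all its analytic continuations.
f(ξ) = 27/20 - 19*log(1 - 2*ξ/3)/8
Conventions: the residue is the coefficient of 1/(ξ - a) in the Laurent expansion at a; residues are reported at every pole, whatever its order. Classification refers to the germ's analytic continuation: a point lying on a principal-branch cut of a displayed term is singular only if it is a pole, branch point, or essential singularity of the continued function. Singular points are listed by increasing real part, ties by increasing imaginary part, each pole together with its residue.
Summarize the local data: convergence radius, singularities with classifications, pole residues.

Branch term (-19/8)*log(1 - ξ/(3/2)): its argument vanishes at ξ = 3/2, a logarithmic branch point, modulus 3/2.
The radius of convergence is the smallest modulus among the singular points: 3/2.

Radius of convergence at 0: 3/2.
At 3/2: a logarithmic branch point.


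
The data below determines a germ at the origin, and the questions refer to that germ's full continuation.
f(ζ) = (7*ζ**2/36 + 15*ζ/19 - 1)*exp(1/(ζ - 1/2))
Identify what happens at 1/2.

The point is an essential singularity.

The exponent 1/(ζ - (1/2)) has a pole at 1/2, so exp(1/(ζ - (1/2))) takes every nonzero value near it: an essential singularity (not a pole of any order).


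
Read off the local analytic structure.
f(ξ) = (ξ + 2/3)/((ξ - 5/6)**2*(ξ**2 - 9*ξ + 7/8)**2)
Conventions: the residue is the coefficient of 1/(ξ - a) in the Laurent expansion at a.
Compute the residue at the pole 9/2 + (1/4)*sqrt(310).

The residue is 2998944/77854483 - (134413008/60337224325)*sqrt(310).

The factor ξ**2 - 9*ξ + 7/8 splits as (ξ - a)(ξ - a') with a = 9/2 + (1/4)*sqrt(310), a' = 9/2 - (1/4)*sqrt(310). At the order-2 pole a set g(ξ) = (ξ - a)^2*f(ξ) = [(ξ + 2/3)/(ξ - 5/6)**2] / (ξ - a')^2.
Order-2 pole: residue = g'(a); g'(9/2 + (1/4)*sqrt(310)) = 2998944/77854483 - (134413008/60337224325)*sqrt(310), so the residue is 2998944/77854483 - (134413008/60337224325)*sqrt(310).


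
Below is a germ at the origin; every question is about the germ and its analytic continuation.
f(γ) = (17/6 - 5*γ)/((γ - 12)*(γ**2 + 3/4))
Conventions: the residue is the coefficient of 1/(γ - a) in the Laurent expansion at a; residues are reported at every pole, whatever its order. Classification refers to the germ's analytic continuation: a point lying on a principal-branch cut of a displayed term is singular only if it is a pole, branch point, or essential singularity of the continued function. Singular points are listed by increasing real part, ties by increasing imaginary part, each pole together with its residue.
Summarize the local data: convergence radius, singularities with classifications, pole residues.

Radius of convergence at 0: (1/2)*sqrt(3).
At -((1/2)*sqrt(3))*i: a pole of order 1; residue (343/1737) - ((151/1737)*sqrt(3))*i.
At ((1/2)*sqrt(3))*i: a pole of order 1; residue (343/1737) + ((151/1737)*sqrt(3))*i.
At 12: a pole of order 1; residue -686/1737.

Denominator factor (γ - 12): pole of order 1 at 12, modulus 12.
Denominator factor (γ**2 + 3/4): discriminant -3, complex-conjugate roots ((1/2)*sqrt(3))*i and -((1/2)*sqrt(3))*i; poles of order 1, moduli (1/2)*sqrt(3) and (1/2)*sqrt(3).
The radius of convergence is the smallest modulus among the singular points: (1/2)*sqrt(3).
The factor γ**2 + 3/4 splits as (γ - a)(γ - a') with a = -((1/2)*sqrt(3))*i, a' = ((1/2)*sqrt(3))*i. At the order-1 pole a set g(γ) = (γ - a)*f(γ) = [(17/6 - 5*γ)/(γ - 12)] / (γ - a').
Simple pole: residue = g(a) at a = -((1/2)*sqrt(3))*i, which is (343/1737) - ((151/1737)*sqrt(3))*i.
The factor γ**2 + 3/4 splits as (γ - a)(γ - a') with a = ((1/2)*sqrt(3))*i, a' = -((1/2)*sqrt(3))*i. At the order-1 pole a set g(γ) = (γ - a)*f(γ) = [(17/6 - 5*γ)/(γ - 12)] / (γ - a').
Simple pole: residue = g(a) at a = ((1/2)*sqrt(3))*i, which is (343/1737) + ((151/1737)*sqrt(3))*i.
At the order-1 pole 12 set g(γ) = (γ - (12))*f(γ) = (17/6 - 5*γ)/(γ**2 + 3/4).
Simple pole: residue = g(a) at a = 12, which is -686/1737.
List the singular points by increasing real part (a conjugate pair: the negative imaginary part first).


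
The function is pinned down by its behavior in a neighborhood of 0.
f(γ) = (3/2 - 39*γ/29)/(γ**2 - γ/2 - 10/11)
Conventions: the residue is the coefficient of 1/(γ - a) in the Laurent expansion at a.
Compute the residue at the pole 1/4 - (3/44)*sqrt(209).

The factor γ**2 - γ/2 - 10/11 splits as (γ - a)(γ - a') with a = 1/4 - (3/44)*sqrt(209), a' = 1/4 + (3/44)*sqrt(209). At the order-1 pole a set g(γ) = (γ - a)*f(γ) = [3/2 - 39*γ/29] / (γ - a').
Simple pole: residue = g(a) at a = 1/4 - (3/44)*sqrt(209), which is -39/58 - (45/1102)*sqrt(209).

The residue is -39/58 - (45/1102)*sqrt(209).


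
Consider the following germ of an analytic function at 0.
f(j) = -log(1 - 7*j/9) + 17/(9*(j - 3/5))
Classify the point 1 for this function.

The point is a regular point.

Denominator factors: j - 3/5 = 2/5 at j = 1 — none vanishes.
Branch term log(1 - j/(9/7)): argument at 1 is 2/9, nonzero, so 1 is not its branch point (a point on a principal cut is still regular for the continued germ).
So the germ continues analytically to 1.


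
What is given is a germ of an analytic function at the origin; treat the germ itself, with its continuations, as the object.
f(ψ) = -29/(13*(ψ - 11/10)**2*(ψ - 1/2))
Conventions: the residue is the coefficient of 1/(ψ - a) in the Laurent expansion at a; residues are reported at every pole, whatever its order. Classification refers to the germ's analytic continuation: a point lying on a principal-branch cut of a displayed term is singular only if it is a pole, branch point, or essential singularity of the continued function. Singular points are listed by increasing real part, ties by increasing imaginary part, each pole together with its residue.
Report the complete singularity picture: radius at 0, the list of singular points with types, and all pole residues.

Radius of convergence at 0: 1/2.
At 1/2: a pole of order 1; residue -725/117.
At 11/10: a pole of order 2; residue 725/117.

Denominator factor (ψ - 11/10)^2: pole of order 2 at 11/10, modulus 11/10.
Denominator factor (ψ - 1/2): pole of order 1 at 1/2, modulus 1/2.
The radius of convergence is the smallest modulus among the singular points: 1/2.
At the order-1 pole 1/2 set g(ψ) = (ψ - (1/2))*f(ψ) = -29/(13*(ψ - 11/10)**2).
Simple pole: residue = g(a) at a = 1/2, which is -725/117.
At the order-2 pole 11/10 set g(ψ) = (ψ - (11/10))^2*f(ψ) = -29/(13*(ψ - 1/2)).
Order-2 pole: residue = g'(a); g'(11/10) = 725/117, so the residue is 725/117.
List the singular points by increasing real part (a conjugate pair: the negative imaginary part first).


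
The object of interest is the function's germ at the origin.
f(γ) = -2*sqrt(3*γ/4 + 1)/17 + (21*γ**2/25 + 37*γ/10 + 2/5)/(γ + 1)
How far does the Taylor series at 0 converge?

Denominator factor (γ + 1): pole of order 1 at -1, modulus 1.
Branch term (-2/17)*sqrt(1 - γ/(-4/3)): its argument vanishes at γ = -4/3, a square-root branch point, modulus 4/3.
The radius of convergence is the smallest modulus among the singular points: 1.

The radius of convergence is 1.


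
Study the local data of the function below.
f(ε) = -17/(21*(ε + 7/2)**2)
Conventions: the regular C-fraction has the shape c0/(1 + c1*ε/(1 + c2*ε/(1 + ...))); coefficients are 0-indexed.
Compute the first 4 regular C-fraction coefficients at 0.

The regular C-fraction coefficients are [-68/1029, 4/7, -1/7, 1/7].

Taylor coefficients (expand at 0): a_0 = -68/1029, a_1 = 272/7203, a_2 = -272/16807, a_3 = 2176/352947.
c0 = a_0 = -68/1029. Peel one level at a time: if S = 1 + c*ε/S' with S'(0) = 1, then c is the ε-coefficient of S and S' = c*ε/(S - 1).
S_1 = c0/f = 1 + (4/7)*ε + (4/49)*ε^2 + ...; c1 = 4/7.
S_2 = c1*ε/(S_1 - 1) = 1 + (-1/7)*ε + (1/49)*ε^2 + ...; c2 = -1/7.
S_3 = c2*ε/(S_2 - 1) = 1 + (1/7)*ε + ...; c3 = 1/7.


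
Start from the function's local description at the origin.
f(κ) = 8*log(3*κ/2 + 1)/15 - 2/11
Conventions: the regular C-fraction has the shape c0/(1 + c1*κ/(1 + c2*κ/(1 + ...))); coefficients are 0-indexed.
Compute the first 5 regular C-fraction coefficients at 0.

The regular C-fraction coefficients are [-2/11, 22/5, -73/20, -15/292, 117/146].

Taylor coefficients (expand at 0): a_0 = -2/11, a_1 = 4/5, a_2 = -3/5, a_3 = 3/5, a_4 = -27/40.
c0 = a_0 = -2/11. Peel one level at a time: if S = 1 + c*κ/S' with S'(0) = 1, then c is the κ-coefficient of S and S' = c*κ/(S - 1).
S_1 = c0/f = 1 + (22/5)*κ + (803/50)*κ^2 + ...; c1 = 22/5.
S_2 = c1*κ/(S_1 - 1) = 1 + (-73/20)*κ + (-3/16)*κ^2 + ...; c2 = -73/20.
S_3 = c2*κ/(S_2 - 1) = 1 + (-15/292)*κ + (1755/42632)*κ^2 + ...; c3 = -15/292.
S_4 = c3*κ/(S_3 - 1) = 1 + (117/146)*κ + ...; c4 = 117/146.


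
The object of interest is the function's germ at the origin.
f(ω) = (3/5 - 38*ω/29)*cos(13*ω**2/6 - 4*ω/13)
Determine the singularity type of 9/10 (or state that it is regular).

The point is a regular point.

There is no denominator, hence no pole anywhere.
The factor cos(13*ω**2/6 - 4*ω/13) is entire.
So the germ continues analytically to 9/10.


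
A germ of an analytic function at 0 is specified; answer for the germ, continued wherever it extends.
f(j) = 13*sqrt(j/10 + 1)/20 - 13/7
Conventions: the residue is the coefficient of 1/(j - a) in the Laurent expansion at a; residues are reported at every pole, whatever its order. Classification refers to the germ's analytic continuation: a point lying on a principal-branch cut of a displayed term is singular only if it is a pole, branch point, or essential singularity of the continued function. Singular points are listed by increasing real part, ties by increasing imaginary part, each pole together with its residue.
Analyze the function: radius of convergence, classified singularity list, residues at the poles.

Radius of convergence at 0: 10.
At -10: an algebraic (square-root) branch point.

Branch term (13/20)*sqrt(1 - j/(-10)): its argument vanishes at j = -10, a square-root branch point, modulus 10.
The radius of convergence is the smallest modulus among the singular points: 10.


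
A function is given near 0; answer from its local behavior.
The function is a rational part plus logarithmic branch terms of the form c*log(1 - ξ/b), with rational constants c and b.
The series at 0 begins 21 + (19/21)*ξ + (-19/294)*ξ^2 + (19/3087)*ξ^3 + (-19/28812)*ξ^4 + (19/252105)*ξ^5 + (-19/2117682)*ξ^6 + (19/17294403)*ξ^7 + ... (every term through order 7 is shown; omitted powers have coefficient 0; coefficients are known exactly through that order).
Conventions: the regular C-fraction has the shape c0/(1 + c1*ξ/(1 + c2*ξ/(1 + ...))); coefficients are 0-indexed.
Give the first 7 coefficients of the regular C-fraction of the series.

The regular C-fraction coefficients are [21, -19/441, 101/882, 3/202, 40/707, 101/4200, 199/4200].

Taylor coefficients (read off): a_0 = 21, a_1 = 19/21, a_2 = -19/294, a_3 = 19/3087, a_4 = -19/28812, a_5 = 19/252105, a_6 = -19/2117682.
c0 = a_0 = 21. Peel one level at a time: if S = 1 + c*ξ/S' with S'(0) = 1, then c is the ξ-coefficient of S and S' = c*ξ/(S - 1).
S_1 = c0/f = 1 + (-19/441)*ξ + (1919/388962)*ξ^2 + ...; c1 = -19/441.
S_2 = c1*ξ/(S_1 - 1) = 1 + (101/882)*ξ + (-1/588)*ξ^2 + ...; c2 = 101/882.
S_3 = c2*ξ/(S_2 - 1) = 1 + (3/202)*ξ + (-60/71407)*ξ^2 + ...; c3 = 3/202.
S_4 = c3*ξ/(S_3 - 1) = 1 + (40/707)*ξ + (-1/735)*ξ^2 + ...; c4 = 40/707.
S_5 = c4*ξ/(S_4 - 1) = 1 + (101/4200)*ξ + (-20099/17640000)*ξ^2 + ...; c5 = 101/4200.
S_6 = c5*ξ/(S_5 - 1) = 1 + (199/4200)*ξ + ...; c6 = 199/4200.


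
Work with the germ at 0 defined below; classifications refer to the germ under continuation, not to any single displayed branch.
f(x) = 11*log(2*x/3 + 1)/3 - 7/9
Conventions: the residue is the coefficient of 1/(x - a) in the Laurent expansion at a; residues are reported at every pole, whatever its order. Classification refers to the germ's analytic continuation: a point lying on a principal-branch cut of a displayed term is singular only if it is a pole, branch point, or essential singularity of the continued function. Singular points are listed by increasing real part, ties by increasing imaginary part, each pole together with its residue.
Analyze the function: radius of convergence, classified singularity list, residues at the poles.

Radius of convergence at 0: 3/2.
At -3/2: a logarithmic branch point.

Branch term (11/3)*log(1 - x/(-3/2)): its argument vanishes at x = -3/2, a logarithmic branch point, modulus 3/2.
The radius of convergence is the smallest modulus among the singular points: 3/2.


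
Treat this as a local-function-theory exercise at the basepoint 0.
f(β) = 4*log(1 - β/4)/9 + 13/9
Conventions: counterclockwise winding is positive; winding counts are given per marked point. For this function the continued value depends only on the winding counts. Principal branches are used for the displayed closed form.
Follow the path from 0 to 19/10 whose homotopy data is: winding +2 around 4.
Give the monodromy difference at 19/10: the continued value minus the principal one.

The rational part is single-valued and drops out of the difference; each branch term changes only by its own monodromy.
(4/9)*log(1 - β/(4)): each positive loop around 4 adds 2*pi*i to the log, so winding +2 contributes (4/9)*(2)*2*pi*i = (16/9)*pi*i.
Summing the contributions at β = 19/10 gives (16/9)*pi*i.

Continued minus principal equals (16/9)*pi*i.


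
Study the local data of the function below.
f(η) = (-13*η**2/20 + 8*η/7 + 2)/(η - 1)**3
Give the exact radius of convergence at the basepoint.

Denominator factor (η - 1)^3: pole of order 3 at 1, modulus 1.
The radius of convergence is the smallest modulus among the singular points: 1.

The radius of convergence is 1.


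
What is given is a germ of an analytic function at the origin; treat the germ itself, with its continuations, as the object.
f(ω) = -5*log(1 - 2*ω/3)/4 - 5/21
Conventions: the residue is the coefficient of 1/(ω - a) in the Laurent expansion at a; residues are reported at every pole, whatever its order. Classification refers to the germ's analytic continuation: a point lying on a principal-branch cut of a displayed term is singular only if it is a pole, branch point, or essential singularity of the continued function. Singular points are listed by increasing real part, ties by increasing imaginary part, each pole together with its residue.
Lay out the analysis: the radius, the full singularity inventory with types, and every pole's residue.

Branch term (-5/4)*log(1 - ω/(3/2)): its argument vanishes at ω = 3/2, a logarithmic branch point, modulus 3/2.
The radius of convergence is the smallest modulus among the singular points: 3/2.

Radius of convergence at 0: 3/2.
At 3/2: a logarithmic branch point.


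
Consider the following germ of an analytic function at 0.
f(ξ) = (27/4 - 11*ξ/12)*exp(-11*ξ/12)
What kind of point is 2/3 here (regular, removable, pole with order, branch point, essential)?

There is no denominator, hence no pole anywhere.
The factor exp(-11*ξ/12) is entire.
So the germ continues analytically to 2/3.

The point is a regular point.


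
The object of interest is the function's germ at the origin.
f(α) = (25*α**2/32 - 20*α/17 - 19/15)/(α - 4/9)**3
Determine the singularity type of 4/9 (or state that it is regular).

The point is a pole of order 3.

The denominator factor α - 4/9 vanishes at 4/9 and appears to the power 3; the numerator there equals -22517/13770, nonzero, and no other factor vanishes.
Hence a pole whose order is the multiplicity, 3.


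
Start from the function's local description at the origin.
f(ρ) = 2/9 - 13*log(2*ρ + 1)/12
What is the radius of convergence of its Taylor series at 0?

Branch term (-13/12)*log(1 - ρ/(-1/2)): its argument vanishes at ρ = -1/2, a logarithmic branch point, modulus 1/2.
The radius of convergence is the smallest modulus among the singular points: 1/2.

The radius of convergence is 1/2.


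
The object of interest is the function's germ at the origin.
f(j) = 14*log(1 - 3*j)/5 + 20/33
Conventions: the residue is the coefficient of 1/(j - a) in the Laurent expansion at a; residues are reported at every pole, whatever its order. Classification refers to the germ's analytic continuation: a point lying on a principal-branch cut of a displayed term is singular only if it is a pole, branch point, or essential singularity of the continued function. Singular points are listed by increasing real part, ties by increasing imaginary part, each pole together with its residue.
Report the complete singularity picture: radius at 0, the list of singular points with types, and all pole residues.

Radius of convergence at 0: 1/3.
At 1/3: a logarithmic branch point.

Branch term (14/5)*log(1 - j/(1/3)): its argument vanishes at j = 1/3, a logarithmic branch point, modulus 1/3.
The radius of convergence is the smallest modulus among the singular points: 1/3.


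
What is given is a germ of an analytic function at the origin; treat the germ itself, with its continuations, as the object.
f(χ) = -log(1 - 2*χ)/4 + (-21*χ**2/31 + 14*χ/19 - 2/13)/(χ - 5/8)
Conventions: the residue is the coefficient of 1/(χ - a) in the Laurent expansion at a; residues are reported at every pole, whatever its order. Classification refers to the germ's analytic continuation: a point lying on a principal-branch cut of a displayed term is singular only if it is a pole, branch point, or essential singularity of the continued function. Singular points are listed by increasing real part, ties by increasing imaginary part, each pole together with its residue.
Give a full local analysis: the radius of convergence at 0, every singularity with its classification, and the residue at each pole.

Radius of convergence at 0: 1/2.
At 1/2: a logarithmic branch point.
At 5/8: a pole of order 1; residue 20613/490048.

Denominator factor (χ - 5/8): pole of order 1 at 5/8, modulus 5/8.
Branch term (-1/4)*log(1 - χ/(1/2)): its argument vanishes at χ = 1/2, a logarithmic branch point, modulus 1/2.
The radius of convergence is the smallest modulus among the singular points: 1/2.
The branch term is analytic at 5/8 and contributes nothing to the residue; only the rational part matters.
At the order-1 pole 5/8 set g(χ) = (χ - (5/8))*(rational part) = -21*χ**2/31 + 14*χ/19 - 2/13.
Simple pole: residue = g(a) at a = 5/8, which is 20613/490048.
List the singular points by increasing real part (a conjugate pair: the negative imaginary part first).


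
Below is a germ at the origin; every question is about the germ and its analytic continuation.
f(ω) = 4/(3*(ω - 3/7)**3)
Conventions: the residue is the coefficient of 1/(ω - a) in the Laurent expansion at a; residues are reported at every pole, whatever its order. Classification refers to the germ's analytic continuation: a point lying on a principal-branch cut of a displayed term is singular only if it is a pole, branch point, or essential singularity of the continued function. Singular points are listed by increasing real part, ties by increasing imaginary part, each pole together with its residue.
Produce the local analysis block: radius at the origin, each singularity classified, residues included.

Radius of convergence at 0: 3/7.
At 3/7: a pole of order 3; residue 0.

Denominator factor (ω - 3/7)^3: pole of order 3 at 3/7, modulus 3/7.
The radius of convergence is the smallest modulus among the singular points: 3/7.
At the order-3 pole 3/7 set g(ω) = (ω - (3/7))^3*f(ω) = 4/3.
Order-3 pole: residue = g''(a)/2; g''(3/7) = 0, so the residue is 0.


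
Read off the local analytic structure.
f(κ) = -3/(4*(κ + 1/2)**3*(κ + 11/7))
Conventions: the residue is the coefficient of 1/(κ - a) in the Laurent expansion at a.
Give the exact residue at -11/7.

The residue is 686/1125.

At the order-1 pole -11/7 set g(κ) = (κ - (-11/7))*f(κ) = -3/(4*(κ + 1/2)**3).
Simple pole: residue = g(a) at a = -11/7, which is 686/1125.


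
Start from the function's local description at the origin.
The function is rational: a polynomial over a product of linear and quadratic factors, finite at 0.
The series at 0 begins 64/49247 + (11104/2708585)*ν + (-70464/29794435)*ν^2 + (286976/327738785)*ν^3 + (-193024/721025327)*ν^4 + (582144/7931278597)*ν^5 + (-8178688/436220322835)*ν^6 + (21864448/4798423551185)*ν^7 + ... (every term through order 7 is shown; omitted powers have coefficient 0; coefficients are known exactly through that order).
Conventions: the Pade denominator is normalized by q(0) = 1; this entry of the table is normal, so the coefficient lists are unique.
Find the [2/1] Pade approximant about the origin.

The Pade approximant has numerator coefficients [64/49247, 13660384/2982152085, -27790528/32803672935]; denominator coefficients [1, 4484/12111].

Taylor coefficients needed (read off): a_0 = 64/49247, a_1 = 11104/2708585, a_2 = -70464/29794435, a_3 = 286976/327738785.
Write the denominator as Q(ν) = 1 + q1*ν. Requiring Q*f - P = O(ν^4) with deg P <= 2 kills the coefficients of ν^3..ν^3 in Q*f:
  ν^3: a_3 + q1*a_2 = 0, i.e. 286976/327738785 + (-70464/29794435)*q1 = 0.
Solving this linear system: q1 = 4484/12111.
The numerator is Q*f truncated at degree 2: P0 = a_0 = 64/49247; P1 = a_1 + q1*a_0 = 13660384/2982152085; P2 = a_2 + q1*a_1 = -27790528/32803672935.


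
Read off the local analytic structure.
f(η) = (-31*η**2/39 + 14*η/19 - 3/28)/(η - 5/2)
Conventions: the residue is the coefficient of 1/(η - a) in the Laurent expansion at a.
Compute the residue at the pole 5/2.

The residue is -33539/10374.

At the order-1 pole 5/2 set g(η) = (η - (5/2))*f(η) = -31*η**2/39 + 14*η/19 - 3/28.
Simple pole: residue = g(a) at a = 5/2, which is -33539/10374.


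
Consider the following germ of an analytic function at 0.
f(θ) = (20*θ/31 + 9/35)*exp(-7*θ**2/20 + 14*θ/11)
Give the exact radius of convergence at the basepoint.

The factor exp(-7*θ**2/20 + 14*θ/11) is entire and contributes no finite singular point.
The polynomial part has no poles.
No finite singular points: the Taylor series at 0 converges everywhere.

The radius of convergence is infinite.


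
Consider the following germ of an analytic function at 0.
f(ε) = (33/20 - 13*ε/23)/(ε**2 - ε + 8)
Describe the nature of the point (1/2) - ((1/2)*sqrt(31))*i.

The denominator factor ε**2 - ε + 8 vanishes at (1/2) - ((1/2)*sqrt(31))*i and appears to the power 1; the numerator there equals (629/460) + ((13/46)*sqrt(31))*i, nonzero, and no other factor vanishes.
Hence a pole whose order is the multiplicity, 1.

The point is a pole of order 1.


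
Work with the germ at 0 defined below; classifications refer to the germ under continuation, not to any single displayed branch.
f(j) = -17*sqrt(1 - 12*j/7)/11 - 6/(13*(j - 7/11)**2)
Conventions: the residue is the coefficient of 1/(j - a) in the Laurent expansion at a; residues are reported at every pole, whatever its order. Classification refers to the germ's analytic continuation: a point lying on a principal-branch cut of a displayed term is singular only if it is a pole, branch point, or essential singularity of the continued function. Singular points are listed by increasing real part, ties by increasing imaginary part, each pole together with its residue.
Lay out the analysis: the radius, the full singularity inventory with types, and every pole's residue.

Denominator factor (j - 7/11)^2: pole of order 2 at 7/11, modulus 7/11.
Branch term (-17/11)*sqrt(1 - j/(7/12)): its argument vanishes at j = 7/12, a square-root branch point, modulus 7/12.
The radius of convergence is the smallest modulus among the singular points: 7/12.
The branch term is analytic at 7/11 and contributes nothing to the residue; only the rational part matters.
At the order-2 pole 7/11 set g(j) = (j - (7/11))^2*(rational part) = -6/13.
Order-2 pole: residue = g'(a); g'(7/11) = 0, so the residue is 0.
List the singular points by increasing real part (a conjugate pair: the negative imaginary part first).

Radius of convergence at 0: 7/12.
At 7/12: an algebraic (square-root) branch point.
At 7/11: a pole of order 2; residue 0.


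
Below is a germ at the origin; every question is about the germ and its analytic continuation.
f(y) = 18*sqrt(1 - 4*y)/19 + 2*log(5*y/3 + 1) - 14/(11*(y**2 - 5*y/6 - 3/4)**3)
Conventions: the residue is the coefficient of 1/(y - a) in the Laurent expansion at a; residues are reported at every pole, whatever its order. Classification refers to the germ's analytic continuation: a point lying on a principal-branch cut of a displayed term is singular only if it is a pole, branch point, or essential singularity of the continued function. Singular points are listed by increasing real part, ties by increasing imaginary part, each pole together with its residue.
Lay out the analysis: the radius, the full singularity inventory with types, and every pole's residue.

Radius of convergence at 0: 1/4.
At -3/5: a logarithmic branch point.
At 5/12 - (1/12)*sqrt(133): a pole of order 3; residue (93312/3697001)*sqrt(133).
At 1/4: an algebraic (square-root) branch point.
At 5/12 + (1/12)*sqrt(133): a pole of order 3; residue -(93312/3697001)*sqrt(133).

Denominator factor (y**2 - 5*y/6 - 3/4)^3: discriminant 133/36, real irrational roots 5/12 + (1/12)*sqrt(133) and 5/12 - (1/12)*sqrt(133); poles of order 3, moduli 5/12 + (1/12)*sqrt(133) and -5/12 + (1/12)*sqrt(133).
Branch term (18/19)*sqrt(1 - y/(1/4)): its argument vanishes at y = 1/4, a square-root branch point, modulus 1/4.
Branch term (2)*log(1 - y/(-3/5)): its argument vanishes at y = -3/5, a logarithmic branch point, modulus 3/5.
The radius of convergence is the smallest modulus among the singular points: 1/4.
The branch terms are analytic at 5/12 - (1/12)*sqrt(133) and contribute nothing to the residue; only the rational part matters.
The factor y**2 - 5*y/6 - 3/4 splits as (y - a)(y - a') with a = 5/12 - (1/12)*sqrt(133), a' = 5/12 + (1/12)*sqrt(133). At the order-3 pole a set g(y) = (y - a)^3*(rational part) = [-14/11] / (y - a')^3.
Order-3 pole: residue = g''(a)/2; g''(5/12 - (1/12)*sqrt(133)) = (186624/3697001)*sqrt(133), so the residue is (93312/3697001)*sqrt(133).
The branch terms are analytic at 5/12 + (1/12)*sqrt(133) and contribute nothing to the residue; only the rational part matters.
The factor y**2 - 5*y/6 - 3/4 splits as (y - a)(y - a') with a = 5/12 + (1/12)*sqrt(133), a' = 5/12 - (1/12)*sqrt(133). At the order-3 pole a set g(y) = (y - a)^3*(rational part) = [-14/11] / (y - a')^3.
Order-3 pole: residue = g''(a)/2; g''(5/12 + (1/12)*sqrt(133)) = -(186624/3697001)*sqrt(133), so the residue is -(93312/3697001)*sqrt(133).
List the singular points by increasing real part (a conjugate pair: the negative imaginary part first).
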